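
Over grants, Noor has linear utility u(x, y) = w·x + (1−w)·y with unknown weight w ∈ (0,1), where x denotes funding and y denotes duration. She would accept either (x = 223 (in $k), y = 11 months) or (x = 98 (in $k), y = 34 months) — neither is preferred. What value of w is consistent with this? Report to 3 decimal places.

Equating utilities: w·223 + (1−w)·11 = w·98 + (1−w)·34.
Rearranging, 125·w − 23·(1−w) = 0.
Hence w = 23/(125+23) = 23/148 = 0.155.

w = 0.155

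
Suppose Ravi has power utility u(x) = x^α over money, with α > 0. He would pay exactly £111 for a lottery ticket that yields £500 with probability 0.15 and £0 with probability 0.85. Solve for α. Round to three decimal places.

The lottery's expected utility is 0.15·u(500) + 0.85·u(0) = 0.15·500^α (since u(0) = 0 for α > 0).
Equating: 111^α = 0.15·500^α, i.e. 0.2220^α = 0.15.
Take logs: α = ln 0.15 / ln(111/500) ≈ 1.26048.

α ≈ 1.260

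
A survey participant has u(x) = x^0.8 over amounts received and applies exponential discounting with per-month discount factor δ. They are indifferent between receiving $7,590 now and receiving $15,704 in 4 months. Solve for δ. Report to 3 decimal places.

δ ≈ 0.865

The payoff in 4 months is discounted by δ^4, so u(7590) = δ^4·u(15704) and δ^4 = u(7590)/u(15704).
Since u(x) = x^0.8, δ^4 = (7590/15704)^0.8 = 0.48332^0.8 = 0.55897.
Taking the 4th root: δ = 0.55897^(1/4) ≈ 0.865.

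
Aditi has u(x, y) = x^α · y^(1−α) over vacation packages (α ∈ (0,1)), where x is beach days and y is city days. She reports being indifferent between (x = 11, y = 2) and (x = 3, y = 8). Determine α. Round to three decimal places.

The Cobb–Douglas utilities coincide, so 11^α·2^(1−α) = 3^α·8^(1−α).
Rearrange to (11/3)^α = (8/2)^(1−α) and take logs: α·1.299283 = (1−α)·1.386294.
With A = 1.299283 and B = 1.386294: α·A = (1−α)·B, so α = B/(A+B) = 1.386294/2.685577 ≈ 0.516.

α ≈ 0.516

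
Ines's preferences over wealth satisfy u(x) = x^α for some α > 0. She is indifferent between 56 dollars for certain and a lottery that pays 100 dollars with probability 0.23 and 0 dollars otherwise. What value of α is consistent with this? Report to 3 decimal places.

The lottery's expected utility is 0.23·u(100) + 0.77·u(0) = 0.23·100^α (since u(0) = 0 for α > 0).
Setting u(56) equal to that: 56^α = 0.23·100^α ⇒ (56/100)^α = 0.23.
Taking logs: α·ln(56/100) = ln(0.23), so α = -1.469676 / -0.579818 ≈ 2.535.

α ≈ 2.535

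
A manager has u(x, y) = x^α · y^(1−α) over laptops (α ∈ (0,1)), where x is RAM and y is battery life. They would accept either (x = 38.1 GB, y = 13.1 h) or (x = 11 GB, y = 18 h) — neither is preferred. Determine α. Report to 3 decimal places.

The Cobb–Douglas utilities coincide, so 38.1^α·13.1^(1−α) = 11^α·18^(1−α).
Rearrange to (38.1/11)^α = (18/13.1)^(1−α) and take logs: α·1.242319 = (1−α)·0.317760.
So α/(1−α) = (0.317760)/(1.242319) = 0.255780, and α = 0.255780/1.255780 ≈ 0.204.

α ≈ 0.204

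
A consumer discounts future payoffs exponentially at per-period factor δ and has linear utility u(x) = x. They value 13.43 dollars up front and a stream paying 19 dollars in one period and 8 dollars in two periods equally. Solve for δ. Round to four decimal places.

δ ≈ 0.5700

Present value of the stream is 19·δ + 8·δ². Indifference gives 19δ + 8δ² = 13.43.
Rearranged: 8δ² + 19δ − 13.43 = 0.
δ = (−19 + √(19² + 4·8·13.43)) / (2·8) = (−19 + √790.76) / 16 ≈ 0.5700.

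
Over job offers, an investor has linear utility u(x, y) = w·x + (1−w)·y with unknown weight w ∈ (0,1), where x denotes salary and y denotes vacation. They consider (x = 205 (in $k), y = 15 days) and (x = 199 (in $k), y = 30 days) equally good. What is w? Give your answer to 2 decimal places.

w = 0.71

u(205,15) = u(199,30) means w·205 + (1−w)·15 = w·199 + (1−w)·30.
Rearranging, 6·w − 15·(1−w) = 0.
The marginal rate of substitution is 15/6, so w = 15/(6+15) = 0.71.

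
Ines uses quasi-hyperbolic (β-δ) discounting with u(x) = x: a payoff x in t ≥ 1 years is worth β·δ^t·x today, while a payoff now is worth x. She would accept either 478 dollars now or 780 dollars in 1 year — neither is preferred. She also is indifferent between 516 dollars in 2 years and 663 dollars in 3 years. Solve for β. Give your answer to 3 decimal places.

Both payoffs in the second observation are in the future, so β drops out: δ^2·516 = δ^3·663 ⇒ δ = 516/663 = 0.77828.
Now use the now-vs-future pair: 478 = β·δ·780 gives β = 478/(0.77828·780) ≈ 0.787.

β ≈ 0.787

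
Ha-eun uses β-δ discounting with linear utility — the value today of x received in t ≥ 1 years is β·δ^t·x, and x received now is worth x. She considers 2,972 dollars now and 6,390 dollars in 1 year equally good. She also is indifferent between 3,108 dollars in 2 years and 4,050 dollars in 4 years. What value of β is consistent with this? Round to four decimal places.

β ≈ 0.5309

Both payoffs in the second observation are in the future, so β drops out: δ^2·3108 = δ^4·4050 ⇒ δ^2 = 3108/4050 = 0.76741, so δ = 0.87602.
Substituting δ into 2972 = β·δ·6390: β = 2972/(5597.755) ≈ 0.5309.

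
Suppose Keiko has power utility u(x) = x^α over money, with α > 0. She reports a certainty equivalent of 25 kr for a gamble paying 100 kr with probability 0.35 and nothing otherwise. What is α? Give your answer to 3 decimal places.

Since u(0) = 0, the lottery's EU is 0.35·100^α.
Setting u(25) equal to that: 25^α = 0.35·100^α ⇒ (25/100)^α = 0.35.
α = ln(0.35) / ln(25/100) = -1.049822/-1.386294 ≈ 0.757.

α ≈ 0.757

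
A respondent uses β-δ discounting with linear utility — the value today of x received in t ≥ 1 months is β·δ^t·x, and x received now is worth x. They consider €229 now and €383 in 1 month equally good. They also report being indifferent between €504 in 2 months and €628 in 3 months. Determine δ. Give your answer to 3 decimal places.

δ ≈ 0.803

The second indifference involves only future payoffs, so β cancels: β·δ^2·504 = β·δ^3·628, giving δ = 504/628 = 0.80255.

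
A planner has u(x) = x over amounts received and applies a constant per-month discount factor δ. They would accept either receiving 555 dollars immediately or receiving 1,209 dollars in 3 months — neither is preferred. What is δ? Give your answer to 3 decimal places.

δ ≈ 0.771

Indifference means u(555) = δ^3 · u(1209), so δ^3 = u(555)/u(1209).
With u(x) = x: δ^3 = 555/1209 = 0.45906.
So δ = 0.45906^(1/3) ≈ 0.771.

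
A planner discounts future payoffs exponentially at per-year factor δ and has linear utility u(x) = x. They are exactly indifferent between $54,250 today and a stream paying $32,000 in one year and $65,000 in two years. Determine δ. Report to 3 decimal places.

Present value of the stream is 32000·δ + 65000·δ². Indifference gives 32000δ + 65000δ² = 54250.
So 65000δ² + 32000δ − 54250 = 0.
By the quadratic formula (taking the positive root), δ = (−32000 + √15129000000.00) / 130000 ≈ 0.700.

δ ≈ 0.700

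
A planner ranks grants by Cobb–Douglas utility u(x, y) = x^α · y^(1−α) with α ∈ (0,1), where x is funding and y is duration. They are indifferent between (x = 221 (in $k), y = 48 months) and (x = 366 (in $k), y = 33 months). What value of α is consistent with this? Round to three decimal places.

α ≈ 0.426

Indifference: 221^α · 48^(1−α) = 366^α · 33^(1−α).
(221/366)^α = (33/48)^(1−α); take logs: α·ln(221/366) = (1−α)·ln(33/48), i.e. α·-0.504471 = (1−α)·-0.374693.
So α/(1−α) = (-0.374693)/(-0.504471) = 0.742744, and α = 0.742744/1.742744 ≈ 0.426.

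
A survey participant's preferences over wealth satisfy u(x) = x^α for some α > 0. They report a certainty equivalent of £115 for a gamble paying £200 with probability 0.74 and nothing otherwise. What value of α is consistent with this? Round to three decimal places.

Since u(0) = 0, the lottery's EU is 0.74·200^α.
Indifference: 115^α = 0.74·200^α, so (115/200)^α = 0.74.
Taking logs: α·ln(115/200) = ln(0.74), so α = -0.301105 / -0.553385 ≈ 0.544.

α ≈ 0.544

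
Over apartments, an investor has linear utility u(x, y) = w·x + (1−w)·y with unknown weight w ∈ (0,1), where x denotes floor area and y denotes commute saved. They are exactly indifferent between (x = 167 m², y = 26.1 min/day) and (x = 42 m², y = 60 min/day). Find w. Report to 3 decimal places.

Indifference: w·167 + (1−w)·26.1 = w·42 + (1−w)·60.
w·(167−42) = (1−w)·(60−26.1), i.e. w·125 = (1−w)·33.9.
The marginal rate of substitution is 33.9/125, so w = 33.9/(125+33.9) = 0.213.

w = 0.213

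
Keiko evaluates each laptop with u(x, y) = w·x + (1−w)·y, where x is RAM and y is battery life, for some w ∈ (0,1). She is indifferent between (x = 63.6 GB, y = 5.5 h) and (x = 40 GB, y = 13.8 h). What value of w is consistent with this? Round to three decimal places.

w = 0.260

u(63.6,5.5) = u(40,13.8) means w·63.6 + (1−w)·5.5 = w·40 + (1−w)·13.8.
Collecting terms: w·23.6 = (1−w)·8.3.
So w/(1−w) = 8.3/23.6 = 0.3517, giving w = 8.3/(23.6+8.3) = 0.260.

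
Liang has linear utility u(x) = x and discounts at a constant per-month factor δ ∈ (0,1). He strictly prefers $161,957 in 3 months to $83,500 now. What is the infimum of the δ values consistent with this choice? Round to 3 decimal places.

Comparing present values: 83500 < δ^3·161957.
Dividing by 161957: δ^3 > 0.51557. Both sides are positive, so the cube root keeps the direction.
δ > (83500/161957)^(1/3) ≈ 0.802.

δ > 0.802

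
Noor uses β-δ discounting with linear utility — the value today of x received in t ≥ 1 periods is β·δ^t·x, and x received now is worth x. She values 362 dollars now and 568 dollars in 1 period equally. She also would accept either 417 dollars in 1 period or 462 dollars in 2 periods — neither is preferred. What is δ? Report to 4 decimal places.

δ ≈ 0.9026

Both payoffs in the second observation are in the future, so β drops out: δ^1·417 = δ^2·462 ⇒ δ = 417/462 = 0.90260.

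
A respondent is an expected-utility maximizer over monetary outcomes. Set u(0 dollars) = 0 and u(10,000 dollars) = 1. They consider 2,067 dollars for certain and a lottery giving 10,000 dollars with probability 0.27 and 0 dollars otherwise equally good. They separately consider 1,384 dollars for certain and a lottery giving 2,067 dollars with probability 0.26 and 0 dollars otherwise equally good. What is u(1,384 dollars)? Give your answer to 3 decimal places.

The first gamble pins u(2,067 dollars): it must equal 0.27·1 + 0.73·0 = 0.27.
Then u(1,384 dollars) = 0.26·u(2,067 dollars) + 0.74·u(0 dollars) = 0.26·0.27 + 0.74·0.00 = 0.0702.

0.070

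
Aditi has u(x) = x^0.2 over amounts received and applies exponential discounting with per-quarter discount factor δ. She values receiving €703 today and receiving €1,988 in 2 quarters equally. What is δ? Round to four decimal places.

Indifference means u(703) = δ^2 · u(1988), so δ^2 = u(703)/u(1988).
Since u(x) = x^0.2, δ^2 = (703/1988)^0.2 = 0.35362^0.2 = 0.81228.
Taking the square root: δ = 0.81228^(1/2) ≈ 0.9013.

δ ≈ 0.9013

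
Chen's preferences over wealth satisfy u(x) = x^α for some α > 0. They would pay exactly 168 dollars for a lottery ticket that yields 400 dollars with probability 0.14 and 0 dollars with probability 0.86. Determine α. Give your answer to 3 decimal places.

α ≈ 2.266

The lottery's expected utility is 0.14·u(400) + 0.86·u(0) = 0.14·400^α (since u(0) = 0 for α > 0).
Equating: 168^α = 0.14·400^α, i.e. 0.4200^α = 0.14.
Taking logs: α·ln(168/400) = ln(0.14), so α = -1.966113 / -0.867501 ≈ 2.266.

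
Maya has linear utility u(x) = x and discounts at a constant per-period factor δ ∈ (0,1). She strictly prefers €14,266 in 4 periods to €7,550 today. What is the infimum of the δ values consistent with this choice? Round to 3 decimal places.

δ > 0.853

Comparing present values: 7550 < δ^4·14266.
Dividing by 14266: δ^4 > 0.52923. Both sides are positive, so the 4th root keeps the direction.
δ > (7550/14266)^(1/4) ≈ 0.853.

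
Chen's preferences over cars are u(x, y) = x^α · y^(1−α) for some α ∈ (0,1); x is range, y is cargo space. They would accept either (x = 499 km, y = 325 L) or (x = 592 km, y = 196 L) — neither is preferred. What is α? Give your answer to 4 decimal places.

α ≈ 0.7474

Set the two utilities equal: 499^α·325^(1−α) = 592^α·196^(1−α).
Rearrange to (499/592)^α = (196/325)^(1−α) and take logs: α·-0.1709005 = (1−α)·-0.5057105.
So α/(1−α) = (-0.5057105)/(-0.1709005) = 2.9590932, and α = 2.9590932/3.9590932 ≈ 0.7474.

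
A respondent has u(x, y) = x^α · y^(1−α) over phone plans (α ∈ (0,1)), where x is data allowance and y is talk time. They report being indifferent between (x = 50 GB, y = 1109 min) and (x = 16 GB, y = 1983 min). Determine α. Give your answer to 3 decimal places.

α ≈ 0.338

The Cobb–Douglas utilities coincide, so 50^α·1109^(1−α) = 16^α·1983^(1−α).
Taking logs: α·ln 50 + (1−α)·ln 1109 = α·ln 16 + (1−α)·ln 1983, i.e. α·1.139434 = (1−α)·0.581152.
Thus α·(1.720586) = 0.581152, so α = 0.581152/1.720586 ≈ 0.338.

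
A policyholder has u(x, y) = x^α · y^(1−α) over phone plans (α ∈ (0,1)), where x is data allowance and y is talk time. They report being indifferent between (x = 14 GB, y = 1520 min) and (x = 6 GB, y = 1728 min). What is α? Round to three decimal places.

Set the two utilities equal: 14^α·1520^(1−α) = 6^α·1728^(1−α).
Rearrange to (14/6)^α = (1728/1520)^(1−α) and take logs: α·0.847298 = (1−α)·0.128254.
Thus α·(0.975552) = 0.128254, so α = 0.128254/0.975552 ≈ 0.131.

α ≈ 0.131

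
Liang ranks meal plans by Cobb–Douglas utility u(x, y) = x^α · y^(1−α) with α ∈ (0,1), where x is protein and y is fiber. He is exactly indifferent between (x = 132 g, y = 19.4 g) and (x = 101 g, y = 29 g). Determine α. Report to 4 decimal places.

The Cobb–Douglas utilities coincide, so 132^α·19.4^(1−α) = 101^α·29^(1−α).
Rearrange to (132/101)^α = (29/19.4)^(1−α) and take logs: α·0.2676814 = (1−α)·0.4020228.
Thus α·(0.6697042) = 0.4020228, so α = 0.4020228/0.6697042 ≈ 0.6003.

α ≈ 0.6003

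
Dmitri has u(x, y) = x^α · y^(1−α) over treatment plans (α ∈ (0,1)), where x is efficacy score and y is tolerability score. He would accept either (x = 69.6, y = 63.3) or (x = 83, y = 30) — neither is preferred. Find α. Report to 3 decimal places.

Indifference: 69.6^α · 63.3^(1−α) = 83^α · 30^(1−α).
Rearrange to (69.6/83)^α = (30/63.3)^(1−α) and take logs: α·-0.176076 = (1−α)·-0.746688.
So α/(1−α) = (-0.746688)/(-0.176076) = 4.240714, and α = 4.240714/5.240714 ≈ 0.809.

α ≈ 0.809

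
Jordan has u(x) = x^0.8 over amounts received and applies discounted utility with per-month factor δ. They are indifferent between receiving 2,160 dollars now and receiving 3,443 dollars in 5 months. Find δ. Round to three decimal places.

The payoff in 5 months is discounted by δ^5, so u(2160) = δ^5·u(3443) and δ^5 = u(2160)/u(3443).
With u(x) = x^0.8: δ^5 = 2160^0.8/3443^0.8 = (2160/3443)^0.8 = 0.68867.
Taking the 5th root: δ = 0.68867^(1/5) ≈ 0.928.

δ ≈ 0.928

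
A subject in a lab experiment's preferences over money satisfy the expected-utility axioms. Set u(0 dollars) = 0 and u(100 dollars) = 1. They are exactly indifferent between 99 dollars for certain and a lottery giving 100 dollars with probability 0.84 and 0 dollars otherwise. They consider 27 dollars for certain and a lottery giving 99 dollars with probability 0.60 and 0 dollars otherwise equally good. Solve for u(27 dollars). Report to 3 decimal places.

The first gamble pins u(99 dollars): it must equal 0.84·1 + 0.16·0 = 0.84.
Chaining: u(27 dollars) = 0.60·0.84 + 0.40·0.00 = 0.5040.

0.504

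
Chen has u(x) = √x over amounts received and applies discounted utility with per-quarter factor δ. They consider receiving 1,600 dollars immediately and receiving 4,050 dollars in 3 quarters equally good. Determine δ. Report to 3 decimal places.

δ ≈ 0.857

Equating discounted utilities: u(1600) = δ^3·u(4050) ⇒ δ^3 = u(1600)/u(4050).
Since u(x) = √x, δ^3 = √(1600/4050) = 0.62854.
Taking the cube root: δ = 0.62854^(1/3) ≈ 0.857.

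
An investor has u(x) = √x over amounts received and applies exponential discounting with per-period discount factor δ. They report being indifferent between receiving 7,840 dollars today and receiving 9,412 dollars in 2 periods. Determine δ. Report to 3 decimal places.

Equating discounted utilities: u(7840) = δ^2·u(9412) ⇒ δ^2 = u(7840)/u(9412).
Since u(x) = √x, δ^2 = √(7840/9412) = 0.91268.
So δ = 0.91268^(1/2) ≈ 0.955.

δ ≈ 0.955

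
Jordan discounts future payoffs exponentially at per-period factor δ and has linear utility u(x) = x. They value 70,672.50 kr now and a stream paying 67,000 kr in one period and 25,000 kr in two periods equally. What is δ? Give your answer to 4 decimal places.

Present value of the stream is 67000·δ + 25000·δ². Indifference gives 67000δ + 25000δ² = 70672.50.
So 25000δ² + 67000δ − 70672.50 = 0.
δ = (−67000 + √(67000² + 4·25000·70672.50)) / (2·25000) = (−67000 + √11556250000.00) / 50000 ≈ 0.8100.

δ ≈ 0.8100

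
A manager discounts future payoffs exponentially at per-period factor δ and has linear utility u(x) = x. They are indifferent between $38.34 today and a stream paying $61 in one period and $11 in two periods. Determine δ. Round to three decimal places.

δ ≈ 0.570

Equating present values: 38.34 = 61δ + 11δ².
Rearranged: 11δ² + 61δ − 38.34 = 0.
δ = (−61 + √(61² + 4·11·38.34)) / (2·11) = (−61 + √5407.96) / 22 ≈ 0.570.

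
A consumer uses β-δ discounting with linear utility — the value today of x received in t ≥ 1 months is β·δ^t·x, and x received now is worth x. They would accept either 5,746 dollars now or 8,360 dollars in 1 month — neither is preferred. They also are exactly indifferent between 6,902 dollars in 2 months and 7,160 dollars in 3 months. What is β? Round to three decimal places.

β ≈ 0.713

Both payoffs in the second observation are in the future, so β drops out: δ^2·6902 = δ^3·7160 ⇒ δ = 6902/7160 = 0.96397.
Substituting δ into 5746 = β·δ·8360: β = 5746/(8058.760) ≈ 0.713.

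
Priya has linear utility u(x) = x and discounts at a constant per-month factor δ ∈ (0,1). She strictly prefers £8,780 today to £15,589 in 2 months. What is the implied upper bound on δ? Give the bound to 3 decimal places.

Under u(x) = x this choice says 8780 > δ^2·15589.
Dividing by 15589: δ^2 < 0.56322. Both sides are positive, so the square root keeps the direction.
δ < (8780/15589)^(1/2) ≈ 0.750.

δ < 0.750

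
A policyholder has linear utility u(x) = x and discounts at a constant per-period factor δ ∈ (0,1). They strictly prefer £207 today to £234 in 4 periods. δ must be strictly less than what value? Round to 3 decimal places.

Comparing present values: 207 > δ^4·234.
Dividing by 234: δ^4 < 0.88462. Both sides are positive, so the 4th root keeps the direction.
δ < (207/234)^(1/4) ≈ 0.970.

δ < 0.970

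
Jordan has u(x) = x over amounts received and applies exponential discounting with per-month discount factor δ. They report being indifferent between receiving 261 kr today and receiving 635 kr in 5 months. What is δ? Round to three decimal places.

The payoff in 5 months is discounted by δ^5, so u(261) = δ^5·u(635) and δ^5 = u(261)/u(635).
With u(x) = x: δ^5 = 261/635 = 0.41102.
So δ = 0.41102^(1/5) ≈ 0.837.

δ ≈ 0.837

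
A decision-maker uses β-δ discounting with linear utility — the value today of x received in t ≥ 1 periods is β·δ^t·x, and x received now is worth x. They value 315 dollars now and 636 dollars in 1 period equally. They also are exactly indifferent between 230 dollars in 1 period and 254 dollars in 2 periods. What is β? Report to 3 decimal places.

Both payoffs in the second observation are in the future, so β drops out: δ^1·230 = δ^2·254 ⇒ δ = 230/254 = 0.90551.
The first indifference: 315 = β·δ·636, so β = 315/(δ·636) = 315/(0.90551·636) ≈ 0.547.

β ≈ 0.547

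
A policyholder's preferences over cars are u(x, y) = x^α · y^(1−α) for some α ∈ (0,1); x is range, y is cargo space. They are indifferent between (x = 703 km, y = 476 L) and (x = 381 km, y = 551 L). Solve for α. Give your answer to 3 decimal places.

Set the two utilities equal: 703^α·476^(1−α) = 381^α·551^(1−α).
Rearrange to (703/381)^α = (551/476)^(1−α) and take logs: α·0.612558 = (1−α)·0.146317.
With A = 0.612558 and B = 0.146317: α·A = (1−α)·B, so α = B/(A+B) = 0.146317/0.758875 ≈ 0.193.

α ≈ 0.193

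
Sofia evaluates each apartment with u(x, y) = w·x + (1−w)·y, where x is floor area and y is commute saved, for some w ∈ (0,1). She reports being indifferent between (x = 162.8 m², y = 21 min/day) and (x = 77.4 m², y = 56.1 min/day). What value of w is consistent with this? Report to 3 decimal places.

Equating utilities: w·162.8 + (1−w)·21 = w·77.4 + (1−w)·56.1.
Rearranging, 85.4·w − 35.1·(1−w) = 0.
Hence w = 35.1/(85.4+35.1) = 35.1/120.5 = 0.291.

w = 0.291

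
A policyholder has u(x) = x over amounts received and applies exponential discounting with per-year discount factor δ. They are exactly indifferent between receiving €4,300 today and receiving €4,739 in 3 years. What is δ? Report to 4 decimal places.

Equating discounted utilities: u(4300) = δ^3·u(4739) ⇒ δ^3 = u(4300)/u(4739).
With u(x) = x: δ^3 = 4300/4739 = 0.90736.
So δ = 0.90736^(1/3) ≈ 0.9681.

δ ≈ 0.9681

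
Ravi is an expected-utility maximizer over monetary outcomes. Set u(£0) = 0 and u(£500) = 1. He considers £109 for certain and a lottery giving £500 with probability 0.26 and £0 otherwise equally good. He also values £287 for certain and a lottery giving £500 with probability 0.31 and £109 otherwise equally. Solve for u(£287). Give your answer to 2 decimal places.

0.49

From the first indifference, u(£109) = 0.26·u(£500) + 0.74·u(£0) = 0.26·1 + 0.74·0 = 0.26.
Then u(£287) = 0.31·u(£500) + 0.69·u(£109) = 0.31·1.00 + 0.69·0.26 = 0.4894.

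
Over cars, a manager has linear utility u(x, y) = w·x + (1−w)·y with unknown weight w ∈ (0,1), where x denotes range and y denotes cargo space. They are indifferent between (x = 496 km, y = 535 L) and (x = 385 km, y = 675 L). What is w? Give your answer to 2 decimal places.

Equating utilities: w·496 + (1−w)·535 = w·385 + (1−w)·675.
w·(496−385) = (1−w)·(675−535), i.e. w·111 = (1−w)·140.
Hence w = 140/(111+140) = 140/251 = 0.56.

w = 0.56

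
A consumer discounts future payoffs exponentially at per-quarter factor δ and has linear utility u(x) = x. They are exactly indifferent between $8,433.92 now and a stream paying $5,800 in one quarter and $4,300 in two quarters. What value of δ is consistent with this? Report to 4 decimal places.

δ ≈ 0.8800

The stream is worth 5800δ + 4300δ² today, so 5800δ + 4300δ² = 8433.92.
Rearranged: 4300δ² + 5800δ − 8433.92 = 0.
δ = (−5800 + √(5800² + 4·4300·8433.92)) / (2·4300) = (−5800 + √178703424.00) / 8600 ≈ 0.8800.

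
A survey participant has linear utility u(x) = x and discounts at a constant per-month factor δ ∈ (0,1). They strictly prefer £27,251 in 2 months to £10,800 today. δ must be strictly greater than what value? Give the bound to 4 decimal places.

δ > 0.6295

Comparing present values: 10800 < δ^2·27251.
So δ^2 > 10800/27251 = 0.39632; taking the square root of both positive sides preserves the inequality.
δ > (10800/27251)^(1/2) ≈ 0.6295.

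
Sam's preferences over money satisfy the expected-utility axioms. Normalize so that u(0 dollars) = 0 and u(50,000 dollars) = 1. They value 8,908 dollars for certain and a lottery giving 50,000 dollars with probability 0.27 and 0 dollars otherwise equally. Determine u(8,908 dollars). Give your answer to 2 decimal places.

0.27

The indifference gives u(8,908 dollars) = 0.27·u(50,000 dollars) + 0.73·u(0 dollars) = 0.27·1 + 0.73·0 = 0.27.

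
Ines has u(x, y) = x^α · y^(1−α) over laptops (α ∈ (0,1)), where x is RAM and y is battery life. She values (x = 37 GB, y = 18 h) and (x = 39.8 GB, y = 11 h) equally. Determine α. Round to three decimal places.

α ≈ 0.871

The Cobb–Douglas utilities coincide, so 37^α·18^(1−α) = 39.8^α·11^(1−α).
Rearrange to (37/39.8)^α = (11/18)^(1−α) and take logs: α·-0.072949 = (1−α)·-0.492476.
Thus α·(-0.565425) = -0.492476, so α = -0.492476/-0.565425 ≈ 0.871.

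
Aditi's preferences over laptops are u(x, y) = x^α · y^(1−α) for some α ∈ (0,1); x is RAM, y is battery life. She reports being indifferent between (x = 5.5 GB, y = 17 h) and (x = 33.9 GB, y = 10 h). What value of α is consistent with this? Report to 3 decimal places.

Set the two utilities equal: 5.5^α·17^(1−α) = 33.9^α·10^(1−α).
Rearrange to (5.5/33.9)^α = (10/17)^(1−α) and take logs: α·-1.818667 = (1−α)·-0.530628.
Thus α·(-2.349295) = -0.530628, so α = -0.530628/-2.349295 ≈ 0.226.

α ≈ 0.226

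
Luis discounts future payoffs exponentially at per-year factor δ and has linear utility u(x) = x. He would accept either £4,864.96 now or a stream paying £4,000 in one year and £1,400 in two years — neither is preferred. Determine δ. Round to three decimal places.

δ ≈ 0.920

Present value of the stream is 4000·δ + 1400·δ². Indifference gives 4000δ + 1400δ² = 4864.96.
That is, 1400δ² + 4000δ − 4864.96 = 0, a quadratic in δ.
The positive root is δ = [−4000 + √(4000² + 4·1400·4864.96)] / (2·1400) = (−4000 + 6576.000)/2800 ≈ 0.920.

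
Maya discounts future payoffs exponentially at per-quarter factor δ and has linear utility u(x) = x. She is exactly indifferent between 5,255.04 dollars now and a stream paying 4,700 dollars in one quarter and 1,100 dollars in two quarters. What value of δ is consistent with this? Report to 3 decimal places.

δ ≈ 0.920

Equating present values: 5255.04 = 4700δ + 1100δ².
Rearranged: 1100δ² + 4700δ − 5255.04 = 0.
The positive root is δ = [−4700 + √(4700² + 4·1100·5255.04)] / (2·1100) = (−4700 + 6724.000)/2200 ≈ 0.920.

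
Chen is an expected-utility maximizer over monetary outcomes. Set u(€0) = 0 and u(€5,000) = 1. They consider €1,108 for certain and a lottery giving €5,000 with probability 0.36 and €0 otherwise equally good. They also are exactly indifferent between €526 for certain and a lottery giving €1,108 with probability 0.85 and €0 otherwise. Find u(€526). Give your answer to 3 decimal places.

From the first indifference, u(€1,108) = 0.36·u(€5,000) + 0.64·u(€0) = 0.36·1 + 0.64·0 = 0.36.
Chaining: u(€526) = 0.85·0.36 + 0.15·0.00 = 0.3060.

0.306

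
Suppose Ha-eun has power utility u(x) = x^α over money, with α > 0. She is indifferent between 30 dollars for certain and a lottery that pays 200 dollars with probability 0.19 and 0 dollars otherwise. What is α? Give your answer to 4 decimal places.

α ≈ 0.8754

Since u(0) = 0, the lottery's EU is 0.19·200^α.
Setting u(30) equal to that: 30^α = 0.19·200^α ⇒ (30/200)^α = 0.19.
α = ln(0.19) / ln(30/200) = -1.6607312/-1.8971200 ≈ 0.8754.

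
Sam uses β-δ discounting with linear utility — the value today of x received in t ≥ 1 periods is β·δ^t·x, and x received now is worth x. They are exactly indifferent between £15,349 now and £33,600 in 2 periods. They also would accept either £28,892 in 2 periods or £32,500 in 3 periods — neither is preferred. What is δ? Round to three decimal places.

δ ≈ 0.889

The second indifference involves only future payoffs, so β cancels: β·δ^2·28892 = β·δ^3·32500, giving δ = 28892/32500 = 0.88898.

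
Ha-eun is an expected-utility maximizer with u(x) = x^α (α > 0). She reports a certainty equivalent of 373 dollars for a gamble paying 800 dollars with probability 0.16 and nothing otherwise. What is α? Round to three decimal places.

α ≈ 2.402

Since u(0) = 0, the lottery's EU is 0.16·800^α.
Equating: 373^α = 0.16·800^α, i.e. 0.4662^α = 0.16.
Take logs: α = ln 0.16 / ln(373/800) ≈ 2.40171.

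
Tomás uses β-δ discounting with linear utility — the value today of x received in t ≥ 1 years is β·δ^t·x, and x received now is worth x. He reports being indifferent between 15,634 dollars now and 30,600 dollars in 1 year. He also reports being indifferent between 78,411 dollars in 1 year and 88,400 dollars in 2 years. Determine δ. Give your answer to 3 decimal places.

δ ≈ 0.887

Both payoffs in the second observation are in the future, so β drops out: δ^1·78411 = δ^2·88400 ⇒ δ = 78411/88400 = 0.88700.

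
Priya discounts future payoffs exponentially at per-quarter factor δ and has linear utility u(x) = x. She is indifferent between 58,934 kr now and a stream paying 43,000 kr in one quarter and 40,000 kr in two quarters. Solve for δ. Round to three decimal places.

δ ≈ 0.790

The stream is worth 43000δ + 40000δ² today, so 43000δ + 40000δ² = 58934.
Rearranged: 40000δ² + 43000δ − 58934 = 0.
δ = (−43000 + √(43000² + 4·40000·58934)) / (2·40000) = (−43000 + √11278440000.00) / 80000 ≈ 0.790.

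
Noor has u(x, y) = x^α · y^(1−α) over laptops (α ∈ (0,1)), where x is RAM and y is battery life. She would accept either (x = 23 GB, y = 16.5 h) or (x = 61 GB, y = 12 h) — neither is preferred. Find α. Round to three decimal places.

α ≈ 0.246

The Cobb–Douglas utilities coincide, so 23^α·16.5^(1−α) = 61^α·12^(1−α).
Rearrange to (23/61)^α = (12/16.5)^(1−α) and take logs: α·-0.975380 = (1−α)·-0.318454.
So α/(1−α) = (-0.318454)/(-0.975380) = 0.326492, and α = 0.326492/1.326492 ≈ 0.246.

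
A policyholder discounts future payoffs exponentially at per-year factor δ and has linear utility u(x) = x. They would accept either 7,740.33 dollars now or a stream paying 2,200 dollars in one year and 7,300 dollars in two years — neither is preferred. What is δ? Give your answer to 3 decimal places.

δ ≈ 0.890

Equating present values: 7740.33 = 2200δ + 7300δ².
Rearranged: 7300δ² + 2200δ − 7740.33 = 0.
The positive root is δ = [−2200 + √(2200² + 4·7300·7740.33)] / (2·7300) = (−2200 + 15194.000)/14600 ≈ 0.890.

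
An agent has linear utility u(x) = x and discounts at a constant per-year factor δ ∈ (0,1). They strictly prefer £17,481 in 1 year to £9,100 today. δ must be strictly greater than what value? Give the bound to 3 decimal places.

δ > 0.521

Comparing present values: 9100 < δ·17481.
Dividing through by 17481 gives δ > 0.52057.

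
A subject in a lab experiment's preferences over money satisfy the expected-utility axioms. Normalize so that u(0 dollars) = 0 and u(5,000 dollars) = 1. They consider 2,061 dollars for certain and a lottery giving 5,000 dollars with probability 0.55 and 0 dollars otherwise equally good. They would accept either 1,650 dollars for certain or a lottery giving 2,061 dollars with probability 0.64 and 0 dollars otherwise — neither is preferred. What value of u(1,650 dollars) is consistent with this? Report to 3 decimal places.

First, u(2,061 dollars) = 0.55·u(5,000 dollars) + 0.45·u(0 dollars) = 0.55.
Chaining: u(1,650 dollars) = 0.64·0.55 + 0.36·0.00 = 0.3520.

0.352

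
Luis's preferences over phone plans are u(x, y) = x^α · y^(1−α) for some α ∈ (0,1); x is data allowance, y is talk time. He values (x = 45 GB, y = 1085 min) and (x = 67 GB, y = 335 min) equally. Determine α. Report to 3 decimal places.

Indifference: 45^α · 1085^(1−α) = 67^α · 335^(1−α).
Rearrange to (45/67)^α = (335/1085)^(1−α) and take logs: α·-0.398030 = (1−α)·-1.175205.
So α/(1−α) = (-1.175205)/(-0.398030) = 2.952554, and α = 2.952554/3.952554 ≈ 0.747.

α ≈ 0.747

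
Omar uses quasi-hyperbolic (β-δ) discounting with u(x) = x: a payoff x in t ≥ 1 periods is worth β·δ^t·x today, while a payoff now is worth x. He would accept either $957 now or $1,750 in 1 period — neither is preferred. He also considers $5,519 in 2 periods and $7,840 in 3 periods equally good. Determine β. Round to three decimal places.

Both payoffs in the second observation are in the future, so β drops out: δ^2·5519 = δ^3·7840 ⇒ δ = 5519/7840 = 0.70395.
The first indifference: 957 = β·δ·1750, so β = 957/(δ·1750) = 957/(0.70395·1750) ≈ 0.777.

β ≈ 0.777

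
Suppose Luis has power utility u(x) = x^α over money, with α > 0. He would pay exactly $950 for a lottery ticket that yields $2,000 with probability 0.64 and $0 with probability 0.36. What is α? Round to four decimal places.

Since u(0) = 0, the lottery's EU is 0.64·2000^α.
Setting u(950) equal to that: 950^α = 0.64·2000^α ⇒ (950/2000)^α = 0.64.
α = ln(0.64) / ln(950/2000) = -0.4462871/-0.7444405 ≈ 0.5995.

α ≈ 0.5995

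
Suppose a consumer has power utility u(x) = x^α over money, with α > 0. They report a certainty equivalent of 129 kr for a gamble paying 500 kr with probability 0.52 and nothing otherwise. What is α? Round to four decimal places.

α ≈ 0.4827

Since u(0) = 0, the lottery's EU is 0.52·500^α.
Indifference: 129^α = 0.52·500^α, so (129/500)^α = 0.52.
Taking logs: α·ln(129/500) = ln(0.52), so α = -0.6539265 / -1.3547957 ≈ 0.4827.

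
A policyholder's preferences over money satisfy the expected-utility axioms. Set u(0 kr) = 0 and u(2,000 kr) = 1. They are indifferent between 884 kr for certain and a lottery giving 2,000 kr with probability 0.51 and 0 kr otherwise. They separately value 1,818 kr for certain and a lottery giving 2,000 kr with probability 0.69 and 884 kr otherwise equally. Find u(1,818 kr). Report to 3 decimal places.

The first gamble pins u(884 kr): it must equal 0.51·1 + 0.49·0 = 0.51.
Chaining: u(1,818 kr) = 0.69·1.00 + 0.31·0.51 = 0.8481.

0.848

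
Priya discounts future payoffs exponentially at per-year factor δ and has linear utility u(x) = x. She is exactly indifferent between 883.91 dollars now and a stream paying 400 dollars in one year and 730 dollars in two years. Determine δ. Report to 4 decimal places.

δ ≈ 0.8600

Equating present values: 883.91 = 400δ + 730δ².
Rearranged: 730δ² + 400δ − 883.91 = 0.
The positive root is δ = [−400 + √(400² + 4·730·883.91)] / (2·730) = (−400 + 1655.602)/1460 ≈ 0.8600.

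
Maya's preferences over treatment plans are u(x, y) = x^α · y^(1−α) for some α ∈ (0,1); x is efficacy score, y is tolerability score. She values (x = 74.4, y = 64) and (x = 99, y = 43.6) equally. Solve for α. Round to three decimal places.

Indifference: 74.4^α · 64^(1−α) = 99^α · 43.6^(1−α).
Rearrange to (74.4/99)^α = (43.6/64)^(1−α) and take logs: α·-0.285664 = (1−α)·-0.383826.
Thus α·(-0.669490) = -0.383826, so α = -0.383826/-0.669490 ≈ 0.573.

α ≈ 0.573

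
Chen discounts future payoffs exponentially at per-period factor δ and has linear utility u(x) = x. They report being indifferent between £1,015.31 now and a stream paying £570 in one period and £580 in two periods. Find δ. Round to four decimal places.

The stream is worth 570δ + 580δ² today, so 570δ + 580δ² = 1015.31.
That is, 580δ² + 570δ − 1015.31 = 0, a quadratic in δ.
The positive root is δ = [−570 + √(570² + 4·580·1015.31)] / (2·580) = (−570 + 1637.199)/1160 ≈ 0.9200.

δ ≈ 0.9200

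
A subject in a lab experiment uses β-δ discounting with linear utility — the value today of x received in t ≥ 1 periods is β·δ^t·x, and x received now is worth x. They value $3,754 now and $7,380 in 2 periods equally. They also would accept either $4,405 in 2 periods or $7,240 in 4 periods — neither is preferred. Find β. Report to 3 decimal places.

β ≈ 0.836

The second indifference involves only future payoffs, so β cancels: β·δ^2·4405 = β·δ^4·7240, giving δ^2 = 4405/7240 = 0.60843, so δ = 0.78002.
The first indifference: 3754 = β·δ^2·7380, so β = 3754/(δ^2·7380) = 3754/(0.60843·7380) ≈ 0.836.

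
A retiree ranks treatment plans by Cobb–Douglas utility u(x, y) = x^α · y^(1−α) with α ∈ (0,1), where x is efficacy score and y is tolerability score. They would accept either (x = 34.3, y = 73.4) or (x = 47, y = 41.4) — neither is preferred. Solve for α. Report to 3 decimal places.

Indifference: 34.3^α · 73.4^(1−α) = 47^α · 41.4^(1−α).
Rearrange to (34.3/47)^α = (41.4/73.4)^(1−α) and take logs: α·-0.315002 = (1−α)·-0.572643.
With A = -0.315002 and B = -0.572643: α·A = (1−α)·B, so α = B/(A+B) = -0.572643/-0.887645 ≈ 0.645.

α ≈ 0.645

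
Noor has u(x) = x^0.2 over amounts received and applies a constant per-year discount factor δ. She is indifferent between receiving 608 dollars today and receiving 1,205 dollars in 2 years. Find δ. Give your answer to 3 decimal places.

δ ≈ 0.934

The payoff in 2 years is discounted by δ^2, so u(608) = δ^2·u(1205) and δ^2 = u(608)/u(1205).
Since u(x) = x^0.2, δ^2 = (608/1205)^0.2 = 0.50456^0.2 = 0.87213.
Hence δ = (0.87213)^(1/2) = 0.93388.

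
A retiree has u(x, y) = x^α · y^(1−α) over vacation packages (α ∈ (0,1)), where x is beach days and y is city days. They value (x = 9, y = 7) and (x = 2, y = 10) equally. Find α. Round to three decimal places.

α ≈ 0.192

Set the two utilities equal: 9^α·7^(1−α) = 2^α·10^(1−α).
Taking logs: α·ln 9 + (1−α)·ln 7 = α·ln 2 + (1−α)·ln 10, i.e. α·1.504077 = (1−α)·0.356675.
So α/(1−α) = (0.356675)/(1.504077) = 0.237139, and α = 0.237139/1.237139 ≈ 0.192.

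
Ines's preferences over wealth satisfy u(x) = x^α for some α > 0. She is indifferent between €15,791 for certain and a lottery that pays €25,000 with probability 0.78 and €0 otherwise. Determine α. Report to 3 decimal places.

α ≈ 0.541

Since u(0) = 0, the lottery's EU is 0.78·25000^α.
Indifference: 15791^α = 0.78·25000^α, so (15791/25000)^α = 0.78.
Take logs: α = ln 0.78 / ln(15791/25000) ≈ 0.54080.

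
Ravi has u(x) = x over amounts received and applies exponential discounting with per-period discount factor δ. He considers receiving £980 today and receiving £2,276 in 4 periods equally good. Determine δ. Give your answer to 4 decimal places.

δ ≈ 0.8101

Equating discounted utilities: u(980) = δ^4·u(2276) ⇒ δ^4 = u(980)/u(2276).
With u(x) = x: δ^4 = 980/2276 = 0.43058.
Taking the 4th root: δ = 0.43058^(1/4) ≈ 0.8101.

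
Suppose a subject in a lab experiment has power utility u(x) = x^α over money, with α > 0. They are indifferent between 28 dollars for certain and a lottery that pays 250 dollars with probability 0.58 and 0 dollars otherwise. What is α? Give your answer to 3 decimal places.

α ≈ 0.249

Since u(0) = 0, the lottery's EU is 0.58·250^α.
Setting u(28) equal to that: 28^α = 0.58·250^α ⇒ (28/250)^α = 0.58.
Taking logs: α·ln(28/250) = ln(0.58), so α = -0.544727 / -2.189256 ≈ 0.249.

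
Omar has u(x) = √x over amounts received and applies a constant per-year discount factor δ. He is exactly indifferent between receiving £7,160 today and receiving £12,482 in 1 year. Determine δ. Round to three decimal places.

δ ≈ 0.757

Equating discounted utilities: u(7160) = δ·u(12482) ⇒ δ = u(7160)/u(12482).
Since u(x) = √x, δ = √(7160/12482) = 0.75738.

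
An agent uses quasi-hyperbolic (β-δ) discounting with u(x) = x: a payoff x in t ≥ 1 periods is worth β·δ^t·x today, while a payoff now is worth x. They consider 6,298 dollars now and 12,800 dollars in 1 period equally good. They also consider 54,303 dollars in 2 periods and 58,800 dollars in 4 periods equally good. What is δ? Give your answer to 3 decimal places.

Both payoffs in the second observation are in the future, so β drops out: δ^2·54303 = δ^4·58800 ⇒ δ^2 = 54303/58800 = 0.92352, so δ = 0.96100.

δ ≈ 0.961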